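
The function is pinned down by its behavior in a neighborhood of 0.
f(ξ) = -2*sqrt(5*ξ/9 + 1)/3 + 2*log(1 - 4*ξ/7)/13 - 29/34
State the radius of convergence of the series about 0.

Branch term (-2/3)*sqrt(1 - ξ/(-9/5)): its argument vanishes at ξ = -9/5, a square-root branch point, modulus 9/5.
Branch term (2/13)*log(1 - ξ/(7/4)): its argument vanishes at ξ = 7/4, a logarithmic branch point, modulus 7/4.
The radius of convergence is the smallest modulus among the singular points: 7/4.

The radius of convergence is 7/4.


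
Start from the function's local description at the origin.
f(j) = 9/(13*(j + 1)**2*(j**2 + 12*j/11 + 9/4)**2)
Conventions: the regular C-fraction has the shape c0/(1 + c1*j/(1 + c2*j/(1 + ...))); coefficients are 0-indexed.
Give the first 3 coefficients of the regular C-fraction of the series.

The regular C-fraction coefficients are [16/117, 98/33, -1475/1078].

Taylor coefficients (expand at 0): a_0 = 16/117, a_1 = -1568/3861, a_2 = 82864/127413.
c0 = a_0 = 16/117. Peel one level at a time: if S = 1 + c*j/S' with S'(0) = 1, then c is the j-coefficient of S and S' = c*j/(S - 1).
S_1 = c0/f = 1 + (98/33)*j + (1475/363)*j^2 + ...; c1 = 98/33.
S_2 = c1*j/(S_1 - 1) = 1 + (-1475/1078)*j + ...; c2 = -1475/1078.


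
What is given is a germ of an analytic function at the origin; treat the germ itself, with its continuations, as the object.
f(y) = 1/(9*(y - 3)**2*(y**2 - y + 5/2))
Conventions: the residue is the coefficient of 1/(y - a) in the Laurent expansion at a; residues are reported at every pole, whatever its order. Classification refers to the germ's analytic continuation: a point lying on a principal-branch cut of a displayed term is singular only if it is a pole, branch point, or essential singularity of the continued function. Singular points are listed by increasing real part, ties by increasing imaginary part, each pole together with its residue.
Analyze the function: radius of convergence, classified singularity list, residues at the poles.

Denominator factor (y**2 - y + 5/2): discriminant -9, complex-conjugate roots (1/2) + (3/2)*i and (1/2) - (3/2)*i; poles of order 1, moduli (1/2)*sqrt(10) and (1/2)*sqrt(10).
Denominator factor (y - 3)^2: pole of order 2 at 3, modulus 3.
The radius of convergence is the smallest modulus among the singular points: (1/2)*sqrt(10).
The factor y**2 - y + 5/2 splits as (y - a)(y - a') with a = (1/2) - (3/2)*i, a' = (1/2) + (3/2)*i. At the order-1 pole a set g(y) = (y - a)*f(y) = [1/(9*(y - 3)**2)] / (y - a').
Simple pole: residue = g(a) at a = (1/2) - (3/2)*i, which is (10/2601) + (16/7803)*i.
The factor y**2 - y + 5/2 splits as (y - a)(y - a') with a = (1/2) + (3/2)*i, a' = (1/2) - (3/2)*i. At the order-1 pole a set g(y) = (y - a)*f(y) = [1/(9*(y - 3)**2)] / (y - a').
Simple pole: residue = g(a) at a = (1/2) + (3/2)*i, which is (10/2601) - (16/7803)*i.
At the order-2 pole 3 set g(y) = (y - (3))^2*f(y) = 1/(9*(y**2 - y + 5/2)).
Order-2 pole: residue = g'(a); g'(3) = -20/2601, so the residue is -20/2601.
List the singular points by increasing real part (a conjugate pair: the negative imaginary part first).

Radius of convergence at 0: (1/2)*sqrt(10).
At (1/2) - (3/2)*i: a pole of order 1; residue (10/2601) + (16/7803)*i.
At (1/2) + (3/2)*i: a pole of order 1; residue (10/2601) - (16/7803)*i.
At 3: a pole of order 2; residue -20/2601.


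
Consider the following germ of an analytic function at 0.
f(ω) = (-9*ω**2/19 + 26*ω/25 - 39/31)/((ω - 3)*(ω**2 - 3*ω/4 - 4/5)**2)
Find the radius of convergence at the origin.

Denominator factor (ω**2 - 3*ω/4 - 4/5)^2: discriminant 301/80, real irrational roots 3/8 + (1/40)*sqrt(1505) and 3/8 - (1/40)*sqrt(1505); poles of order 2, moduli 3/8 + (1/40)*sqrt(1505) and -3/8 + (1/40)*sqrt(1505).
Denominator factor (ω - 3): pole of order 1 at 3, modulus 3.
The radius of convergence is the smallest modulus among the singular points: -3/8 + (1/40)*sqrt(1505).

The radius of convergence is -3/8 + (1/40)*sqrt(1505).


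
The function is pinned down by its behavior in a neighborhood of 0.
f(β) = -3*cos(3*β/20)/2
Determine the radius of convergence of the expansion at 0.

The factor cos(3*β/20) is entire and contributes no finite singular point.
The polynomial part has no poles.
No finite singular points: the Taylor series at 0 converges everywhere.

The radius of convergence is infinite.


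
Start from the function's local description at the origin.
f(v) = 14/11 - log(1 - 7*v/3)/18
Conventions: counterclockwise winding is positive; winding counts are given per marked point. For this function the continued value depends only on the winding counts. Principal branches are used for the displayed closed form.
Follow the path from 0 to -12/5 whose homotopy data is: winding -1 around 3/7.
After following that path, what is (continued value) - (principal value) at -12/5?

The rational part is single-valued and drops out of the difference; each branch term changes only by its own monodromy.
(-1/18)*log(1 - v/(3/7)): each positive loop around 3/7 adds 2*pi*i to the log, so winding -1 contributes (-1/18)*(-1)*2*pi*i = (1/9)*pi*i.
Summing the contributions at v = -12/5 gives (1/9)*pi*i.

Continued minus principal equals (1/9)*pi*i.


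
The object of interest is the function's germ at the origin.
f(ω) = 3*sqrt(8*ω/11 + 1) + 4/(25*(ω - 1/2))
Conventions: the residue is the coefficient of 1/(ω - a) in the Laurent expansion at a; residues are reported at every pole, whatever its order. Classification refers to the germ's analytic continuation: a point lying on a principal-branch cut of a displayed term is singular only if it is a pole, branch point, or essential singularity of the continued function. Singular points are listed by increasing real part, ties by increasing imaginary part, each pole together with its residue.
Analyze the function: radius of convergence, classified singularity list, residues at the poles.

Radius of convergence at 0: 1/2.
At -11/8: an algebraic (square-root) branch point.
At 1/2: a pole of order 1; residue 4/25.

Denominator factor (ω - 1/2): pole of order 1 at 1/2, modulus 1/2.
Branch term (3)*sqrt(1 - ω/(-11/8)): its argument vanishes at ω = -11/8, a square-root branch point, modulus 11/8.
The radius of convergence is the smallest modulus among the singular points: 1/2.
The branch term is analytic at 1/2 and contributes nothing to the residue; only the rational part matters.
At the order-1 pole 1/2 set g(ω) = (ω - (1/2))*(rational part) = 4/25.
Simple pole: residue = g(a) at a = 1/2, which is 4/25.
List the singular points by increasing real part (a conjugate pair: the negative imaginary part first).


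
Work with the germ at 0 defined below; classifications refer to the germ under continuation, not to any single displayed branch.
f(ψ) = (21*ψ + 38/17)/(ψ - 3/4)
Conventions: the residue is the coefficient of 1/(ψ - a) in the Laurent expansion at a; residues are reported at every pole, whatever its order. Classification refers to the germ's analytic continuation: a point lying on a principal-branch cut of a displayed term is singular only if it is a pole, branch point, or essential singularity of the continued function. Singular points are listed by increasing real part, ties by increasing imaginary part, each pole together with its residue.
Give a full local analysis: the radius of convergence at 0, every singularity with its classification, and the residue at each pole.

Radius of convergence at 0: 3/4.
At 3/4: a pole of order 1; residue 1223/68.

Denominator factor (ψ - 3/4): pole of order 1 at 3/4, modulus 3/4.
The radius of convergence is the smallest modulus among the singular points: 3/4.
At the order-1 pole 3/4 set g(ψ) = (ψ - (3/4))*f(ψ) = 21*ψ + 38/17.
Simple pole: residue = g(a) at a = 3/4, which is 1223/68.


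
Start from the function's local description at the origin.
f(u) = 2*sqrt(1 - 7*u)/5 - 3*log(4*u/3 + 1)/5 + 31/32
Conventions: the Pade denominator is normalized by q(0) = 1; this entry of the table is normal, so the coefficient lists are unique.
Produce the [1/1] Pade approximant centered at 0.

The Pade approximant has numerator coefficients [219/160, -23883/7040]; denominator coefficients [1, -115/132].

Taylor coefficients needed (expand at 0): a_0 = 219/160, a_1 = -11/5, a_2 = -23/12.
Write the denominator as Q(u) = 1 + q1*u. Requiring Q*f - P = O(u^3) with deg P <= 1 kills the coefficients of u^2..u^2 in Q*f:
  u^2: a_2 + q1*a_1 = 0, i.e. -23/12 + (-11/5)*q1 = 0.
Solving this linear system: q1 = -115/132.
The numerator is Q*f truncated at degree 1: P0 = a_0 = 219/160; P1 = a_1 + q1*a_0 = -23883/7040.


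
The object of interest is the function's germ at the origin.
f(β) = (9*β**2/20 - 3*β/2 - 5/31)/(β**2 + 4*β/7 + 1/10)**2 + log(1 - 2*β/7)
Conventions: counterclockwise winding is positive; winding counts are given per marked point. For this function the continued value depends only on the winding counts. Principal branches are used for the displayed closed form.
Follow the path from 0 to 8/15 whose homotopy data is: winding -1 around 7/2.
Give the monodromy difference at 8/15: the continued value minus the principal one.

The rational part is single-valued and drops out of the difference; each branch term changes only by its own monodromy.
(1)*log(1 - β/(7/2)): each positive loop around 7/2 adds 2*pi*i to the log, so winding -1 contributes (1)*(-1)*2*pi*i = -(2)*pi*i.
Summing the contributions at β = 8/15 gives -(2)*pi*i.

Continued minus principal equals -(2)*pi*i.


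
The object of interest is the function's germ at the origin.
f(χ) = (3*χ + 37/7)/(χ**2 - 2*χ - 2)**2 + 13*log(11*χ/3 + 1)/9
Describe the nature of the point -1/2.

Denominator factors: χ**2 - 2*χ - 2 = -3/4 at χ = -1/2 — none vanishes.
Branch term log(1 - χ/(-3/11)): argument at -1/2 is -5/6, nonzero, so -1/2 is not its branch point (a point on a principal cut is still regular for the continued germ).
So the germ continues analytically to -1/2.

The point is a regular point.


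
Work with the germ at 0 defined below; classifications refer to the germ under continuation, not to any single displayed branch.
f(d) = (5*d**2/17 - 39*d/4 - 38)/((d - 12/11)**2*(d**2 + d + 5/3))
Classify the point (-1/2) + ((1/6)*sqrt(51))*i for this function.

The point is a pole of order 1.

The denominator factor d**2 + d + 5/3 vanishes at (-1/2) + ((1/6)*sqrt(51))*i and appears to the power 1; the numerator there equals (-13655/408) - ((683/408)*sqrt(51))*i, nonzero, and no other factor vanishes.
Hence a pole whose order is the multiplicity, 1.


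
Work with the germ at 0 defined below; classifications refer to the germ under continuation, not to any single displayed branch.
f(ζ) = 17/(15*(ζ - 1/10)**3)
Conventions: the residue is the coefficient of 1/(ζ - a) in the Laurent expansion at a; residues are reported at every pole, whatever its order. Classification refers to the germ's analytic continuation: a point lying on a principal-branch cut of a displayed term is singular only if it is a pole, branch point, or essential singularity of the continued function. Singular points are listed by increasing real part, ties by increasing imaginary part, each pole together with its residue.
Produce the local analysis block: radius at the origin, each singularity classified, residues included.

Radius of convergence at 0: 1/10.
At 1/10: a pole of order 3; residue 0.

Denominator factor (ζ - 1/10)^3: pole of order 3 at 1/10, modulus 1/10.
The radius of convergence is the smallest modulus among the singular points: 1/10.
At the order-3 pole 1/10 set g(ζ) = (ζ - (1/10))^3*f(ζ) = 17/15.
Order-3 pole: residue = g''(a)/2; g''(1/10) = 0, so the residue is 0.


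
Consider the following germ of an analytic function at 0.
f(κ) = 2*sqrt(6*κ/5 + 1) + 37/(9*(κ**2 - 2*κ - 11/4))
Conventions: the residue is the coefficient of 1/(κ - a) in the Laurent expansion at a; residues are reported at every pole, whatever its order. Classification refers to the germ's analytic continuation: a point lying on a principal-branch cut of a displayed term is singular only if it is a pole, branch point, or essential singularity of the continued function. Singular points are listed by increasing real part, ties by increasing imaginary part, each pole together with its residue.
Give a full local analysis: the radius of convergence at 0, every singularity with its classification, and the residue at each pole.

Radius of convergence at 0: 5/6.
At 1 - (1/2)*sqrt(15): a pole of order 1; residue -(37/135)*sqrt(15).
At -5/6: an algebraic (square-root) branch point.
At 1 + (1/2)*sqrt(15): a pole of order 1; residue (37/135)*sqrt(15).

Denominator factor (κ**2 - 2*κ - 11/4): discriminant 15, real irrational roots 1 + (1/2)*sqrt(15) and 1 - (1/2)*sqrt(15); poles of order 1, moduli 1 + (1/2)*sqrt(15) and -1 + (1/2)*sqrt(15).
Branch term (2)*sqrt(1 - κ/(-5/6)): its argument vanishes at κ = -5/6, a square-root branch point, modulus 5/6.
The radius of convergence is the smallest modulus among the singular points: 5/6.
The branch term is analytic at 1 - (1/2)*sqrt(15) and contributes nothing to the residue; only the rational part matters.
The factor κ**2 - 2*κ - 11/4 splits as (κ - a)(κ - a') with a = 1 - (1/2)*sqrt(15), a' = 1 + (1/2)*sqrt(15). At the order-1 pole a set g(κ) = (κ - a)*(rational part) = [37/9] / (κ - a').
Simple pole: residue = g(a) at a = 1 - (1/2)*sqrt(15), which is -(37/135)*sqrt(15).
The branch term is analytic at 1 + (1/2)*sqrt(15) and contributes nothing to the residue; only the rational part matters.
The factor κ**2 - 2*κ - 11/4 splits as (κ - a)(κ - a') with a = 1 + (1/2)*sqrt(15), a' = 1 - (1/2)*sqrt(15). At the order-1 pole a set g(κ) = (κ - a)*(rational part) = [37/9] / (κ - a').
Simple pole: residue = g(a) at a = 1 + (1/2)*sqrt(15), which is (37/135)*sqrt(15).
List the singular points by increasing real part (a conjugate pair: the negative imaginary part first).


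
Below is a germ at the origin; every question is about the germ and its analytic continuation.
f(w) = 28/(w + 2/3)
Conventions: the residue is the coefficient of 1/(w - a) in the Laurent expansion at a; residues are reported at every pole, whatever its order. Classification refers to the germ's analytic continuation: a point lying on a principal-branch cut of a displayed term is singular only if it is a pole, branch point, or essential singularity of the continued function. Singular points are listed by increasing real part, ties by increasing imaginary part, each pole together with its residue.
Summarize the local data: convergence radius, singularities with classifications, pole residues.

Denominator factor (w + 2/3): pole of order 1 at -2/3, modulus 2/3.
The radius of convergence is the smallest modulus among the singular points: 2/3.
At the order-1 pole -2/3 set g(w) = (w - (-2/3))*f(w) = 28.
Simple pole: residue = g(a) at a = -2/3, which is 28.

Radius of convergence at 0: 2/3.
At -2/3: a pole of order 1; residue 28.


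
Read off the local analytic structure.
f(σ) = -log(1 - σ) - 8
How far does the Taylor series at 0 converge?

The radius of convergence is 1.

Branch term (-1)*log(1 - σ/(1)): its argument vanishes at σ = 1, a logarithmic branch point, modulus 1.
The radius of convergence is the smallest modulus among the singular points: 1.


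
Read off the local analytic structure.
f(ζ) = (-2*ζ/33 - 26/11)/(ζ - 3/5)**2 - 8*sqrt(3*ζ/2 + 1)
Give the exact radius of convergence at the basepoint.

Denominator factor (ζ - 3/5)^2: pole of order 2 at 3/5, modulus 3/5.
Branch term (-8)*sqrt(1 - ζ/(-2/3)): its argument vanishes at ζ = -2/3, a square-root branch point, modulus 2/3.
The radius of convergence is the smallest modulus among the singular points: 3/5.

The radius of convergence is 3/5.


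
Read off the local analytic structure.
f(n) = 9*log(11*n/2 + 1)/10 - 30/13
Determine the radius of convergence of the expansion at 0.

The radius of convergence is 2/11.

Branch term (9/10)*log(1 - n/(-2/11)): its argument vanishes at n = -2/11, a logarithmic branch point, modulus 2/11.
The radius of convergence is the smallest modulus among the singular points: 2/11.


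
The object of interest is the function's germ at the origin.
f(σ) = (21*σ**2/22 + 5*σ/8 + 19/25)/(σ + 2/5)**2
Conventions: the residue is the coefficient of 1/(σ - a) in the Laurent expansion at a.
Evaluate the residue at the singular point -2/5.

The residue is -61/440.

At the order-2 pole -2/5 set g(σ) = (σ - (-2/5))^2*f(σ) = 21*σ**2/22 + 5*σ/8 + 19/25.
Order-2 pole: residue = g'(a); g'(-2/5) = -61/440, so the residue is -61/440.


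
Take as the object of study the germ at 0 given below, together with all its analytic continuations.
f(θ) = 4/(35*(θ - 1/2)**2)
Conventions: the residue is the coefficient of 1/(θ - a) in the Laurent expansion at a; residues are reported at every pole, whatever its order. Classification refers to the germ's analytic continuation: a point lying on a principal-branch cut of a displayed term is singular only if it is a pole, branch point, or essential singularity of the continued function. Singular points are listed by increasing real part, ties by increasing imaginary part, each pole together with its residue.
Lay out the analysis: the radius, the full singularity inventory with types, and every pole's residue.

Denominator factor (θ - 1/2)^2: pole of order 2 at 1/2, modulus 1/2.
The radius of convergence is the smallest modulus among the singular points: 1/2.
At the order-2 pole 1/2 set g(θ) = (θ - (1/2))^2*f(θ) = 4/35.
Order-2 pole: residue = g'(a); g'(1/2) = 0, so the residue is 0.

Radius of convergence at 0: 1/2.
At 1/2: a pole of order 2; residue 0.


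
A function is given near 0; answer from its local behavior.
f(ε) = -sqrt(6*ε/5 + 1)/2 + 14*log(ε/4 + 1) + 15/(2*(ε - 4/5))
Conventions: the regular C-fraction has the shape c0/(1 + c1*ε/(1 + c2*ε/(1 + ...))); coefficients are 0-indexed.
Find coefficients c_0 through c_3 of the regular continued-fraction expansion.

The regular C-fraction coefficients are [-79/8, -1363/1580, -10283/11455, 222860896/210235935].

Taylor coefficients (expand at 0): a_0 = -79/8, a_1 = -1363/160, a_2 = -47987/3200, a_3 = -3511993/192000.
c0 = a_0 = -79/8. Peel one level at a time: if S = 1 + c*ε/S' with S'(0) = 1, then c is the ε-coefficient of S and S' = c*ε/(S - 1).
S_1 = c0/f = 1 + (-1363/1580)*ε + (-483301/624100)*ε^2 + ...; c1 = -1363/1580.
S_2 = c1*ε/(S_1 - 1) = 1 + (-10283/11455)*ε + (2821024/2964525)*ε^2 + ...; c2 = -10283/11455.
S_3 = c2*ε/(S_2 - 1) = 1 + (222860896/210235935)*ε + ...; c3 = 222860896/210235935.


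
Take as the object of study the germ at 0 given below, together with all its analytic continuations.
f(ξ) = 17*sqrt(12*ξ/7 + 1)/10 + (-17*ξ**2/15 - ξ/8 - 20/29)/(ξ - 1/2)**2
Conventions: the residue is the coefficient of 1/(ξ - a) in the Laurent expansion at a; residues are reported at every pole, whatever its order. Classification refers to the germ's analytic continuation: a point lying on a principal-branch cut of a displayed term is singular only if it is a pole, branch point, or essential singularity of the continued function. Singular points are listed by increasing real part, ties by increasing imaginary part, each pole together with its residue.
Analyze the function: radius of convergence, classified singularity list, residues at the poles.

Radius of convergence at 0: 1/2.
At -7/12: an algebraic (square-root) branch point.
At 1/2: a pole of order 2; residue -151/120.

Denominator factor (ξ - 1/2)^2: pole of order 2 at 1/2, modulus 1/2.
Branch term (17/10)*sqrt(1 - ξ/(-7/12)): its argument vanishes at ξ = -7/12, a square-root branch point, modulus 7/12.
The radius of convergence is the smallest modulus among the singular points: 1/2.
The branch term is analytic at 1/2 and contributes nothing to the residue; only the rational part matters.
At the order-2 pole 1/2 set g(ξ) = (ξ - (1/2))^2*(rational part) = -17*ξ**2/15 - ξ/8 - 20/29.
Order-2 pole: residue = g'(a); g'(1/2) = -151/120, so the residue is -151/120.
List the singular points by increasing real part (a conjugate pair: the negative imaginary part first).


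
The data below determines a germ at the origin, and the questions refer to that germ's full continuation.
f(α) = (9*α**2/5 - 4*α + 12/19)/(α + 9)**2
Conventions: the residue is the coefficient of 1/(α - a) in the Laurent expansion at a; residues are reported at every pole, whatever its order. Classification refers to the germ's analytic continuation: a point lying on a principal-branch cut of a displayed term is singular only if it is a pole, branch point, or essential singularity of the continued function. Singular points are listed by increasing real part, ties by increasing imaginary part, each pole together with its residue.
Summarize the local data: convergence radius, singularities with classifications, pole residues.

Radius of convergence at 0: 9.
At -9: a pole of order 2; residue -182/5.

Denominator factor (α + 9)^2: pole of order 2 at -9, modulus 9.
The radius of convergence is the smallest modulus among the singular points: 9.
At the order-2 pole -9 set g(α) = (α - (-9))^2*f(α) = 9*α**2/5 - 4*α + 12/19.
Order-2 pole: residue = g'(a); g'(-9) = -182/5, so the residue is -182/5.


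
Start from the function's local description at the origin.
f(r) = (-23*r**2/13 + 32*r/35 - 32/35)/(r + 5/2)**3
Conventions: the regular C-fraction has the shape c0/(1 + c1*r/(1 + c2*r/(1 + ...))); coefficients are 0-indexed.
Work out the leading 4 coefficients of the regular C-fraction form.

Taylor coefficients (expand at 0): a_0 = -256/4375, a_1 = 2816/21875, a_2 = -340712/1421875, a_3 = 65264/284375.
c0 = a_0 = -256/4375. Peel one level at a time: if S = 1 + c*r/S' with S'(0) = 1, then c is the r-coefficient of S and S' = c*r/(S - 1).
S_1 = c0/f = 1 + (11/5)*r + (7747/10400)*r^2 + ...; c1 = 11/5.
S_2 = c1*r/(S_1 - 1) = 1 + (-7747/22880)*r + (880547721/523494400)*r^2 + ...; c2 = -7747/22880.
S_3 = c2*r/(S_2 - 1) = 1 + (880547721/177251360)*r + ...; c3 = 880547721/177251360.

The regular C-fraction coefficients are [-256/4375, 11/5, -7747/22880, 880547721/177251360].


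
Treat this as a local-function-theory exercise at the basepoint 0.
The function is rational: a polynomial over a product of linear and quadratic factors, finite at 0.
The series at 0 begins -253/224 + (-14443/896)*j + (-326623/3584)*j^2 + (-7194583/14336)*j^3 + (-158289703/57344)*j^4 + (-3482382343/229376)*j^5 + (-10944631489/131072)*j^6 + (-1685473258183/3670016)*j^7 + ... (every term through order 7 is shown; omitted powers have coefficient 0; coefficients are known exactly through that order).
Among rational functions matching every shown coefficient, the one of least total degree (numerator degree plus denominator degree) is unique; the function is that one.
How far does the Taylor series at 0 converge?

The radius of convergence is 2/11.

No rational of total degree below 3 reproduces all 8 coefficients; solving the [1/2] Pade equations on them gives f(j) = (-7*j - 23/28)/((j - 4)*(j - 2/11)), whose expansion matches every shown term.
Denominator factor (j - 2/11): pole of order 1 at 2/11, modulus 2/11.
Denominator factor (j - 4): pole of order 1 at 4, modulus 4.
The radius of convergence is the smallest modulus among the singular points: 2/11.


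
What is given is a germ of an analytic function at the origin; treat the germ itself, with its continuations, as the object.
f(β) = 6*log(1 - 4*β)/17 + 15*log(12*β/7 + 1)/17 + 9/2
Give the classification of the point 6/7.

The point is a regular point.

There is no denominator, hence no pole anywhere.
Branch term log(1 - β/(-7/12)): argument at 6/7 is 121/49, nonzero, so 6/7 is not its branch point (a point on a principal cut is still regular for the continued germ).
Branch term log(1 - β/(1/4)): argument at 6/7 is -17/7, nonzero, so 6/7 is not its branch point (a point on a principal cut is still regular for the continued germ).
So the germ continues analytically to 6/7.


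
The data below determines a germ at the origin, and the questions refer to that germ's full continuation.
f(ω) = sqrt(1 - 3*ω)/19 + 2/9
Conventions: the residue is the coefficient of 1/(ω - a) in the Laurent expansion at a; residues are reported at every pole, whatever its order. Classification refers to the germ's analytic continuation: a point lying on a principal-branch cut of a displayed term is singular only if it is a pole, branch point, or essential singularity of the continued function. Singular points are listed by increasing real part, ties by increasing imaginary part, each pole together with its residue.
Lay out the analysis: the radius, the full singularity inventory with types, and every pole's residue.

Radius of convergence at 0: 1/3.
At 1/3: an algebraic (square-root) branch point.

Branch term (1/19)*sqrt(1 - ω/(1/3)): its argument vanishes at ω = 1/3, a square-root branch point, modulus 1/3.
The radius of convergence is the smallest modulus among the singular points: 1/3.


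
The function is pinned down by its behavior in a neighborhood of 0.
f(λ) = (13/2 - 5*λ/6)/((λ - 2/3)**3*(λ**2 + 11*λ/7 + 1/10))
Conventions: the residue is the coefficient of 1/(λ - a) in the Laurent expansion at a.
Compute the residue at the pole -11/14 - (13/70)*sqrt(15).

The factor λ**2 + 11*λ/7 + 1/10 splits as (λ - a)(λ - a') with a = -11/14 - (13/70)*sqrt(15), a' = -11/14 + (13/70)*sqrt(15). At the order-1 pole a set g(λ) = (λ - a)*f(λ) = [(13/2 - 5*λ/6)/(λ - 2/3)**3] / (λ - a').
Simple pole: residue = g(a) at a = -11/14 - (13/70)*sqrt(15), which is -5569417350/1009027027 + (20476788675/13117351351)*sqrt(15).

The residue is -5569417350/1009027027 + (20476788675/13117351351)*sqrt(15).


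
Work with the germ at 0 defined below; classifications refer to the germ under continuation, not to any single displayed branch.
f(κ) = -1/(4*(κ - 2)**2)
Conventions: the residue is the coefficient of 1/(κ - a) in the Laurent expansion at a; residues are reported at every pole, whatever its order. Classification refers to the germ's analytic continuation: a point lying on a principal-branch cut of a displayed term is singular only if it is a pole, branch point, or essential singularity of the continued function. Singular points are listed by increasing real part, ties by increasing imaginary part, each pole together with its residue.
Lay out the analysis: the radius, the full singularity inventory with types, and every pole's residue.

Denominator factor (κ - 2)^2: pole of order 2 at 2, modulus 2.
The radius of convergence is the smallest modulus among the singular points: 2.
At the order-2 pole 2 set g(κ) = (κ - (2))^2*f(κ) = -1/4.
Order-2 pole: residue = g'(a); g'(2) = 0, so the residue is 0.

Radius of convergence at 0: 2.
At 2: a pole of order 2; residue 0.


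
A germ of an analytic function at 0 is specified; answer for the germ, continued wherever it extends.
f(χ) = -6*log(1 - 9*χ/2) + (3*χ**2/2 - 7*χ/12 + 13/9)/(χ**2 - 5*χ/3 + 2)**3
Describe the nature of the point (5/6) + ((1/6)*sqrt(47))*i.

The denominator factor χ**2 - 5*χ/3 + 2 vanishes at (5/6) + ((1/6)*sqrt(47))*i and appears to the power 3; the numerator there equals (1/24) + ((23/72)*sqrt(47))*i, nonzero, and no other factor vanishes.
The branch terms are analytic at this point.
Hence a pole whose order is the multiplicity, 3.

The point is a pole of order 3.


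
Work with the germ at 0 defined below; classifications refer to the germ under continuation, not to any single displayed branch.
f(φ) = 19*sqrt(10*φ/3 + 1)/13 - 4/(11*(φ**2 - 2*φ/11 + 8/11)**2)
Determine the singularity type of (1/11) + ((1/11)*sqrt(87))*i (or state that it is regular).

The point is a pole of order 2.

The denominator factor φ**2 - 2*φ/11 + 8/11 vanishes at (1/11) + ((1/11)*sqrt(87))*i and appears to the power 2; the numerator there equals -4/11, nonzero, and no other factor vanishes.
The branch terms are analytic at this point.
Hence a pole whose order is the multiplicity, 2.


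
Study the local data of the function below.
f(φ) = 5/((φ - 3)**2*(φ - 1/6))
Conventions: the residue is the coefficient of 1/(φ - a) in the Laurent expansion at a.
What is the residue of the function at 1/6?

The residue is 180/289.

At the order-1 pole 1/6 set g(φ) = (φ - (1/6))*f(φ) = 5/(φ - 3)**2.
Simple pole: residue = g(a) at a = 1/6, which is 180/289.


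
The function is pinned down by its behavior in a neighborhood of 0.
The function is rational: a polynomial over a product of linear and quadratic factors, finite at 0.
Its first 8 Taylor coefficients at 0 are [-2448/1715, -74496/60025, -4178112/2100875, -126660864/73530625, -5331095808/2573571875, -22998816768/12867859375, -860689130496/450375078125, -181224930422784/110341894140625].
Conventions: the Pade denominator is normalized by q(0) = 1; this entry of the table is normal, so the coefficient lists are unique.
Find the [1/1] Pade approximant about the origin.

The Pade approximant has numerator coefficients [-2448/1715, 1218324/1164485]; denominator coefficients [1, -21761/13580].

Taylor coefficients needed (read off): a_0 = -2448/1715, a_1 = -74496/60025, a_2 = -4178112/2100875.
Write the denominator as Q(λ) = 1 + q1*λ. Requiring Q*f - P = O(λ^3) with deg P <= 1 kills the coefficients of λ^2..λ^2 in Q*f:
  λ^2: a_2 + q1*a_1 = 0, i.e. -4178112/2100875 + (-74496/60025)*q1 = 0.
Solving this linear system: q1 = -21761/13580.
The numerator is Q*f truncated at degree 1: P0 = a_0 = -2448/1715; P1 = a_1 + q1*a_0 = 1218324/1164485.


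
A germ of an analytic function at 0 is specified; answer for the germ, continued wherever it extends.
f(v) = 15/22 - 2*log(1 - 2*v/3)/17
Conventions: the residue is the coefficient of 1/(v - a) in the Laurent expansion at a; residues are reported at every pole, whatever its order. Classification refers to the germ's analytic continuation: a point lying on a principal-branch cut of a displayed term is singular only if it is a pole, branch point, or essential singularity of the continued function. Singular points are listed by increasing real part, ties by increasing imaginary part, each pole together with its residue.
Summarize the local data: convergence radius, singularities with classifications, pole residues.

Radius of convergence at 0: 3/2.
At 3/2: a logarithmic branch point.

Branch term (-2/17)*log(1 - v/(3/2)): its argument vanishes at v = 3/2, a logarithmic branch point, modulus 3/2.
The radius of convergence is the smallest modulus among the singular points: 3/2.


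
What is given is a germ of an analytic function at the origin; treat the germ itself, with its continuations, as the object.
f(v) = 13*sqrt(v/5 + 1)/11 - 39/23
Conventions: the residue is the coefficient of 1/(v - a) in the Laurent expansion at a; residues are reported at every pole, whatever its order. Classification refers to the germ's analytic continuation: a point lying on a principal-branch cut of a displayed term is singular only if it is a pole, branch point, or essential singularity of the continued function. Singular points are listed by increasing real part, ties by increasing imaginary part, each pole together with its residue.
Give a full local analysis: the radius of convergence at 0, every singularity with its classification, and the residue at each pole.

Radius of convergence at 0: 5.
At -5: an algebraic (square-root) branch point.

Branch term (13/11)*sqrt(1 - v/(-5)): its argument vanishes at v = -5, a square-root branch point, modulus 5.
The radius of convergence is the smallest modulus among the singular points: 5.


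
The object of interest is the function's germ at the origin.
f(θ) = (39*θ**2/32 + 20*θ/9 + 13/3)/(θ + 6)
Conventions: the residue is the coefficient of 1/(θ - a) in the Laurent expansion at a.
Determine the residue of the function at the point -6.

The residue is 279/8.

At the order-1 pole -6 set g(θ) = (θ - (-6))*f(θ) = 39*θ**2/32 + 20*θ/9 + 13/3.
Simple pole: residue = g(a) at a = -6, which is 279/8.


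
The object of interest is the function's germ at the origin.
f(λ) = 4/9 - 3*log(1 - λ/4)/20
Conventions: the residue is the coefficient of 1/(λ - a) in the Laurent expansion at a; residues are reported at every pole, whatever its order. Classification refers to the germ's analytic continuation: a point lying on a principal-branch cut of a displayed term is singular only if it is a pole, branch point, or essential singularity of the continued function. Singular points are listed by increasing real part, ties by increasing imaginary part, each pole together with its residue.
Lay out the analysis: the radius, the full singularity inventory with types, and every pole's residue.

Branch term (-3/20)*log(1 - λ/(4)): its argument vanishes at λ = 4, a logarithmic branch point, modulus 4.
The radius of convergence is the smallest modulus among the singular points: 4.

Radius of convergence at 0: 4.
At 4: a logarithmic branch point.


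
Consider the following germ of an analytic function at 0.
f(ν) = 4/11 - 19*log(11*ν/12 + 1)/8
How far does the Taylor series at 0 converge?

Branch term (-19/8)*log(1 - ν/(-12/11)): its argument vanishes at ν = -12/11, a logarithmic branch point, modulus 12/11.
The radius of convergence is the smallest modulus among the singular points: 12/11.

The radius of convergence is 12/11.


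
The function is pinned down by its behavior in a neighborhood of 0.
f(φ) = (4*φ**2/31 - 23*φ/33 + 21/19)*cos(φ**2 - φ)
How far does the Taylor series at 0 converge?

The radius of convergence is infinite.

The factor cos(φ**2 - φ) is entire and contributes no finite singular point.
The polynomial part has no poles.
No finite singular points: the Taylor series at 0 converges everywhere.


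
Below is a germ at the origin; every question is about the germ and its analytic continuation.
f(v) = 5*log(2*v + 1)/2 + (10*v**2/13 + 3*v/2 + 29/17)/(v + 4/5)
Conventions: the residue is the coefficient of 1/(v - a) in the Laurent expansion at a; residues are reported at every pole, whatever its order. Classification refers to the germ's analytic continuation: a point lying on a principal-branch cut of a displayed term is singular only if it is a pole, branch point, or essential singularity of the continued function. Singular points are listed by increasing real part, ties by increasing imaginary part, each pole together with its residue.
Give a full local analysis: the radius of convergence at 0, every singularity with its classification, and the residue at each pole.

Radius of convergence at 0: 1/2.
At -4/5: a pole of order 1; residue 1103/1105.
At -1/2: a logarithmic branch point.

Denominator factor (v + 4/5): pole of order 1 at -4/5, modulus 4/5.
Branch term (5/2)*log(1 - v/(-1/2)): its argument vanishes at v = -1/2, a logarithmic branch point, modulus 1/2.
The radius of convergence is the smallest modulus among the singular points: 1/2.
The branch term is analytic at -4/5 and contributes nothing to the residue; only the rational part matters.
At the order-1 pole -4/5 set g(v) = (v - (-4/5))*(rational part) = 10*v**2/13 + 3*v/2 + 29/17.
Simple pole: residue = g(a) at a = -4/5, which is 1103/1105.
List the singular points by increasing real part (a conjugate pair: the negative imaginary part first).


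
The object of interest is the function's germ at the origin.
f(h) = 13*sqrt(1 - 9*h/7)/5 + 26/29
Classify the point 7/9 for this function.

The point is an algebraic (square-root) branch point.

The term (13/5)*sqrt(1 - h/(7/9)) has argument 1 - 7/9/(7/9) = 0 at 7/9: a square-root (algebraic, two-sheeted) branch point; the remaining terms are analytic or single-valued there.


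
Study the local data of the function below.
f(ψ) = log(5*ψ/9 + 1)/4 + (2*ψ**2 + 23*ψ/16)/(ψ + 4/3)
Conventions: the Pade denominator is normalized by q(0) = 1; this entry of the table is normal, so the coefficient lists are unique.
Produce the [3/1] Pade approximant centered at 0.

The Pade approximant has numerator coefficients [0, 701/576, 2308167613/1463568912, -670197425/79032721248]; denominator coefficients [1, 10291673/13551564].

Taylor coefficients needed (expand at 0): a_0 = 0, a_1 = 701/576, a_2 = 13537/20736, a_3 = -1129297/2239488, a_4 = 10291673/26873856.
Write the denominator as Q(ψ) = 1 + q1*ψ. Requiring Q*f - P = O(ψ^5) with deg P <= 3 kills the coefficients of ψ^4..ψ^4 in Q*f:
  ψ^4: a_4 + q1*a_3 = 0, i.e. 10291673/26873856 + (-1129297/2239488)*q1 = 0.
Solving this linear system: q1 = 10291673/13551564.
The numerator is Q*f truncated at degree 3: P0 = a_0 = 0; P1 = a_1 + q1*a_0 = 701/576; P2 = a_2 + q1*a_1 = 2308167613/1463568912; P3 = a_3 + q1*a_2 = -670197425/79032721248.


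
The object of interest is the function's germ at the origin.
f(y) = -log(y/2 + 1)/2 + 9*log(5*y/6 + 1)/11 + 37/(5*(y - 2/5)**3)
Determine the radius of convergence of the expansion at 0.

The radius of convergence is 2/5.

Denominator factor (y - 2/5)^3: pole of order 3 at 2/5, modulus 2/5.
Branch term (-1/2)*log(1 - y/(-2)): its argument vanishes at y = -2, a logarithmic branch point, modulus 2.
Branch term (9/11)*log(1 - y/(-6/5)): its argument vanishes at y = -6/5, a logarithmic branch point, modulus 6/5.
The radius of convergence is the smallest modulus among the singular points: 2/5.


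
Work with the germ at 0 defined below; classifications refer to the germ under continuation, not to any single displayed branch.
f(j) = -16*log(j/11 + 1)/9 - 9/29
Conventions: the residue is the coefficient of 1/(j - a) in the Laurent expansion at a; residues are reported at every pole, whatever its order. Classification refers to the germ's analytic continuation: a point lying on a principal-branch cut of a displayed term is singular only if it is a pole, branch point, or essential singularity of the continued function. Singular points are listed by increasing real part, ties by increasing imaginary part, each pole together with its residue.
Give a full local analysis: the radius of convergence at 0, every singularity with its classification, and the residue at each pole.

Radius of convergence at 0: 11.
At -11: a logarithmic branch point.

Branch term (-16/9)*log(1 - j/(-11)): its argument vanishes at j = -11, a logarithmic branch point, modulus 11.
The radius of convergence is the smallest modulus among the singular points: 11.


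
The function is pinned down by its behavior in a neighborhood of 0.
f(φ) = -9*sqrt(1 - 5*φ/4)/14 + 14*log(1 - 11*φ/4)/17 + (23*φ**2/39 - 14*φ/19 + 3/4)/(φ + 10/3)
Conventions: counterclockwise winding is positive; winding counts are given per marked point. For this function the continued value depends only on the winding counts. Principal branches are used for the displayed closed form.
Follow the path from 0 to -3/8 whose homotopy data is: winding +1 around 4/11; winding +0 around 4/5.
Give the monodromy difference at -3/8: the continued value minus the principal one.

Continued minus principal equals (28/17)*pi*i.

The rational part is single-valued and drops out of the difference; each branch term changes only by its own monodromy.
(14/17)*log(1 - φ/(4/11)): each positive loop around 4/11 adds 2*pi*i to the log, so winding +1 contributes (14/17)*(1)*2*pi*i = (28/17)*pi*i.
(-9/14)*sqrt(1 - φ/(4/5)): winding +0 is even, the square root returns to the same sheet, contribution 0.
Summing the contributions at φ = -3/8 gives (28/17)*pi*i.


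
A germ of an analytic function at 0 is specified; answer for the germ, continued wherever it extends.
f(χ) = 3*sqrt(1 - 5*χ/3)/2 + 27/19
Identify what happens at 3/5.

The point is an algebraic (square-root) branch point.

The term (3/2)*sqrt(1 - χ/(3/5)) has argument 1 - 3/5/(3/5) = 0 at 3/5: a square-root (algebraic, two-sheeted) branch point; the remaining terms are analytic or single-valued there.


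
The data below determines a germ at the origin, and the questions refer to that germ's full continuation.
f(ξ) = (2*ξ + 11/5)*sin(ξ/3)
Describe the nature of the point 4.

The point is a regular point.

There is no denominator, hence no pole anywhere.
The factor sin(ξ/3) is entire.
So the germ continues analytically to 4.


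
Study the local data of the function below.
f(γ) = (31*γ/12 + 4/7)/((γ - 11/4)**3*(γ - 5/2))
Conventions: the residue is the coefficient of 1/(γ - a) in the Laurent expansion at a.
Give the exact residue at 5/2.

At the order-1 pole 5/2 set g(γ) = (γ - (5/2))*f(γ) = (31*γ/12 + 4/7)/(γ - 11/4)**3.
Simple pole: residue = g(a) at a = 5/2, which is -9448/21.

The residue is -9448/21.
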